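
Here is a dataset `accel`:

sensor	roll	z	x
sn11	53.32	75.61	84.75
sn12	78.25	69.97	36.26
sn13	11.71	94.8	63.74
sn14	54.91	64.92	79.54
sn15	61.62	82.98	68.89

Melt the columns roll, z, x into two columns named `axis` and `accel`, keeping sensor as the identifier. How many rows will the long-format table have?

15

5 sensor values × 3 melted columns = 15 rows.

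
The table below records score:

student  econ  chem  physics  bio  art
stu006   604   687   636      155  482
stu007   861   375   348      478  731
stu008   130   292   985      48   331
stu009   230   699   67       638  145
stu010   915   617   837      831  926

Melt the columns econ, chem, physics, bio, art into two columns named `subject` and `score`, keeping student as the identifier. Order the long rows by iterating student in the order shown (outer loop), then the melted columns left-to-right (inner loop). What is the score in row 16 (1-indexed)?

230

25 rows total (5 × 5). Row 16: index ⌊(16-1)/5⌋ = 3 into student → stu009; (16-1) mod 5 = 0 into the melted columns → econ.
So row 16 is (stu009, econ, 230); score = 230.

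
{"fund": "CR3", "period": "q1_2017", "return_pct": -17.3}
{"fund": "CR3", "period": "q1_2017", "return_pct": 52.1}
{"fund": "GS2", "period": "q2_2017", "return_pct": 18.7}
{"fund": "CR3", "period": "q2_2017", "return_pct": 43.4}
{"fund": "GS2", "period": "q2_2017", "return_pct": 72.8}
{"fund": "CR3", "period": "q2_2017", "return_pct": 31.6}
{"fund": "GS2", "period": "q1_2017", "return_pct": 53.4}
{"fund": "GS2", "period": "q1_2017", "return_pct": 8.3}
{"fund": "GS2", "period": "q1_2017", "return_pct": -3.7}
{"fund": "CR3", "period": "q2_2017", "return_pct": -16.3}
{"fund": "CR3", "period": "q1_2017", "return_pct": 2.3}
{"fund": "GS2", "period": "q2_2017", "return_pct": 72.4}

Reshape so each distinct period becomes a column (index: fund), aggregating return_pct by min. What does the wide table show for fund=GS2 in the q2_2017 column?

18.7

Rows with fund=GS2 and period=q2_2017: return_pct values are 18.7, 72.8, 72.4.
min(18.7, 72.8, 72.4) = 18.7.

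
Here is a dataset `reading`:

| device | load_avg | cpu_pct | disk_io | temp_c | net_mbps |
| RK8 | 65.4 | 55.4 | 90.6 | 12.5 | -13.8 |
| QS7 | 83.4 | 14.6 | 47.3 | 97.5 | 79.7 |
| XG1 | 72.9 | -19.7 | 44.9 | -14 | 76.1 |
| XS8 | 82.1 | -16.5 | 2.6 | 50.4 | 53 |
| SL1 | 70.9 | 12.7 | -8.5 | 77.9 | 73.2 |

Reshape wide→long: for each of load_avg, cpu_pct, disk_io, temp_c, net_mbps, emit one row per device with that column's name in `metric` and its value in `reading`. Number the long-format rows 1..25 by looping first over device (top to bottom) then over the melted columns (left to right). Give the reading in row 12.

25 rows total (5 × 5). Row 12: index ⌊(12-1)/5⌋ = 2 into device → XG1; (12-1) mod 5 = 1 into the melted columns → cpu_pct.
So row 12 is (XG1, cpu_pct, -19.7); reading = -19.7.

-19.7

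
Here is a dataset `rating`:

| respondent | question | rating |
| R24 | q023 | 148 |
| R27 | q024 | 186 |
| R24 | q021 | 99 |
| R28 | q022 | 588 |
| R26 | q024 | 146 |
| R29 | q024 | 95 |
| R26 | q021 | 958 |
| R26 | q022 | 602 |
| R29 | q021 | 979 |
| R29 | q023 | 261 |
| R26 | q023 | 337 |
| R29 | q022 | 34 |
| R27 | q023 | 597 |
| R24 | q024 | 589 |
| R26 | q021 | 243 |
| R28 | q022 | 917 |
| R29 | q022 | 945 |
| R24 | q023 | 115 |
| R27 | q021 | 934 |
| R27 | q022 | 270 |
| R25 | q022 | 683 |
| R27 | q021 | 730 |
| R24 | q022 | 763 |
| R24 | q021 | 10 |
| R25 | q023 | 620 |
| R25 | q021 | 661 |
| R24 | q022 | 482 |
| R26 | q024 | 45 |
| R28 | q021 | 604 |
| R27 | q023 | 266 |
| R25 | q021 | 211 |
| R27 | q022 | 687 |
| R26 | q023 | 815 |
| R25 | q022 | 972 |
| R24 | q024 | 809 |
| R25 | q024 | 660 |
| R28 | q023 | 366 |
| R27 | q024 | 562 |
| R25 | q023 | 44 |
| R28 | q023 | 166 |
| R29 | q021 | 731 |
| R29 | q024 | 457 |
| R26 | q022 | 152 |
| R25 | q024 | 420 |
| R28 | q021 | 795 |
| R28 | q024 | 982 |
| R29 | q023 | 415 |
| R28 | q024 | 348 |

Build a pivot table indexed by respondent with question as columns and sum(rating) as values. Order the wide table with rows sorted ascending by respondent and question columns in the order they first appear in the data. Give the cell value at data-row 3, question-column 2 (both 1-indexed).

191

With rows sorted ascending by respondent, row 3 is respondent=R26. question columns in first-appearance order: q023, q024, q021, q022; column 2 is q024.
Long rows with respondent=R26, question=q024: 146 + 45 = 191.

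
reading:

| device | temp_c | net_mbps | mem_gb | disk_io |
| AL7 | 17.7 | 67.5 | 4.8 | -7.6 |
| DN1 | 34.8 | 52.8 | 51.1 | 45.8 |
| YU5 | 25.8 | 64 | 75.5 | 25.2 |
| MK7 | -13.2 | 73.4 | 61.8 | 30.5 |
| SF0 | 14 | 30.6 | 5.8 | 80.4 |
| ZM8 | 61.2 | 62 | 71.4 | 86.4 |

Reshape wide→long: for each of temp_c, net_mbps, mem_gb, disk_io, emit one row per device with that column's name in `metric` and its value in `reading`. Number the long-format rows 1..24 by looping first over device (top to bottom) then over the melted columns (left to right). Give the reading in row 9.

25.8

24 rows total (6 × 4). Row 9: index ⌊(9-1)/4⌋ = 2 into device → YU5; (9-1) mod 4 = 0 into the melted columns → temp_c.
So row 9 is (YU5, temp_c, 25.8); reading = 25.8.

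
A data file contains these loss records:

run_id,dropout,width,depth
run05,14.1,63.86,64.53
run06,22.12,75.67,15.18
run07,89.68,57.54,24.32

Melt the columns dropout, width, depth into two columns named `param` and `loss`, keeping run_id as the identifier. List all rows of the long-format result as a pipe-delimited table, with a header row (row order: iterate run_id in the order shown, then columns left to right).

| run_id | param | loss |
| run05 | dropout | 14.1 |
| run05 | width | 63.86 |
| run05 | depth | 64.53 |
| run06 | dropout | 22.12 |
| run06 | width | 75.67 |
| run06 | depth | 15.18 |
| run07 | dropout | 89.68 |
| run07 | width | 57.54 |
| run07 | depth | 24.32 |

Each (run_id, column) pair becomes one row: 3 × 3 = 9 rows.
For example, (run05, dropout) → loss=14.1.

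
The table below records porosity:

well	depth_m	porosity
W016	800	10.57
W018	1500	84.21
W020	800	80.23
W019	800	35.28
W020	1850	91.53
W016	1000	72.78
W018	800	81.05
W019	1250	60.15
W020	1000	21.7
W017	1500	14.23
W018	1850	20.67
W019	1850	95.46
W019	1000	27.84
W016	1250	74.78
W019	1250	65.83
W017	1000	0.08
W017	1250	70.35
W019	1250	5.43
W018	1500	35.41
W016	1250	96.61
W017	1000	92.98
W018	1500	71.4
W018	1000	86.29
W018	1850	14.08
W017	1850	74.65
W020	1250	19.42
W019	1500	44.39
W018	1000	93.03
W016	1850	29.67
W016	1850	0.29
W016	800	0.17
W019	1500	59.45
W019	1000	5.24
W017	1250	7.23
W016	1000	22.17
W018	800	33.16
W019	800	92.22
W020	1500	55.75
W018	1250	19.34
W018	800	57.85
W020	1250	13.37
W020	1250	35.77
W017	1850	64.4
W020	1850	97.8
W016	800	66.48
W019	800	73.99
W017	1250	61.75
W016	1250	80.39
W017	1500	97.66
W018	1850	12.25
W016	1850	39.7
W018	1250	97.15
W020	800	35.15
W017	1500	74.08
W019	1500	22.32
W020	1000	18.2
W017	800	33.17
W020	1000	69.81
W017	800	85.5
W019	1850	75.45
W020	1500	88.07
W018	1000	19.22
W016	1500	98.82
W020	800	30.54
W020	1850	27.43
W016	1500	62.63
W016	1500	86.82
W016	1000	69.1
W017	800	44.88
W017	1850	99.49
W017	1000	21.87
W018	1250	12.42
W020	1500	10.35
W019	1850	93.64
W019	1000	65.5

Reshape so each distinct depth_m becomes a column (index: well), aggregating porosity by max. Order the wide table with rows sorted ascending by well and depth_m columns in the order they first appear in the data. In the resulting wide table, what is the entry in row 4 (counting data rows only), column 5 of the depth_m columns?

65.83

With rows sorted ascending by well, row 4 is well=W019. depth_m columns in first-appearance order: 800, 1500, 1850, 1000, 1250; column 5 is 1250.
Long rows with well=W019, depth_m=1250: max(60.15, 65.83, 5.43) = 65.83.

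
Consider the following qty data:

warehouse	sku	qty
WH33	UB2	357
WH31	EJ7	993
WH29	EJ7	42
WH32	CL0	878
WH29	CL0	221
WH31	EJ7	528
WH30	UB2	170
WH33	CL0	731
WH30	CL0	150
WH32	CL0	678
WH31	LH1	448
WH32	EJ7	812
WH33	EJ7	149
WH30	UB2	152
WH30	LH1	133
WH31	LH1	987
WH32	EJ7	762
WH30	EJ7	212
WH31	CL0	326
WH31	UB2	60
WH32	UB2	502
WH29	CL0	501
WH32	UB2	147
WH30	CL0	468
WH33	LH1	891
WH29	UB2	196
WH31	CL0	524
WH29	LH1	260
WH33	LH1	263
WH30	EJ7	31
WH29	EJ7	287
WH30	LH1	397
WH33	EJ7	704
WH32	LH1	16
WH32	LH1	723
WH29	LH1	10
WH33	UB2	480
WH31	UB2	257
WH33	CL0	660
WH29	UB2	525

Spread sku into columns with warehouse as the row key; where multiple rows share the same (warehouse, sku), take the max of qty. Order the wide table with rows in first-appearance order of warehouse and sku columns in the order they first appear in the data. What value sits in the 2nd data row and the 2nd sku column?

With rows in first-appearance order of warehouse, row 2 is warehouse=WH31. sku columns in first-appearance order: UB2, EJ7, CL0, LH1; column 2 is EJ7.
Long rows with warehouse=WH31, sku=EJ7: max(993, 528) = 993.

993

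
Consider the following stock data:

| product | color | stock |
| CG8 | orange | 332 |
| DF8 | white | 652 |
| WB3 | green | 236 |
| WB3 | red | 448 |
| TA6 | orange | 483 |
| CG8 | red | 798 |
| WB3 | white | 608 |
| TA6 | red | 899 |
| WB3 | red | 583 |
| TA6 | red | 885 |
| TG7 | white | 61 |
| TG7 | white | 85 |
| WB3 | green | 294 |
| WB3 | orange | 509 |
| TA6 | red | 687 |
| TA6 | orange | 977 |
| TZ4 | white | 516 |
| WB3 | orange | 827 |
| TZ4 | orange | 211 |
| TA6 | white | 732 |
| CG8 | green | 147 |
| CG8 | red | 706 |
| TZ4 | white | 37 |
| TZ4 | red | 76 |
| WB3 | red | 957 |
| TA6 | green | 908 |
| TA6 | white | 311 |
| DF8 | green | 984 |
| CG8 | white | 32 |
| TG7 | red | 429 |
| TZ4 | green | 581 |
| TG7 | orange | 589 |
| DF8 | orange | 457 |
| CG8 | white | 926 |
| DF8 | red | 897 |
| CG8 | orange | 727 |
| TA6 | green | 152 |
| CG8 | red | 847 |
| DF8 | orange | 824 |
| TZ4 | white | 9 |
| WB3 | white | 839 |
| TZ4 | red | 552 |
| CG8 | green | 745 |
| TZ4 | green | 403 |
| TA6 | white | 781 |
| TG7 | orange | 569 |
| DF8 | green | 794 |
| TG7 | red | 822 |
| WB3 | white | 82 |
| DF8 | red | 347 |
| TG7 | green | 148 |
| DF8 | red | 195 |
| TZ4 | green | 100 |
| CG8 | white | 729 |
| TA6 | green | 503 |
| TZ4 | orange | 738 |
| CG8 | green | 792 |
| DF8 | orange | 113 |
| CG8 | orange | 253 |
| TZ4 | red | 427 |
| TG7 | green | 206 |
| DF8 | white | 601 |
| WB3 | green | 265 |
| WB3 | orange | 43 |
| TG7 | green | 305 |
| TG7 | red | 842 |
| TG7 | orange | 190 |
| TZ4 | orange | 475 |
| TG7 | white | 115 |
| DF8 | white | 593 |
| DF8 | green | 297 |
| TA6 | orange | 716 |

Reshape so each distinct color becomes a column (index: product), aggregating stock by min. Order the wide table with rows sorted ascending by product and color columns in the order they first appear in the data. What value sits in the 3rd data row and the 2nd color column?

311

With rows sorted ascending by product, row 3 is product=TA6. color columns in first-appearance order: orange, white, green, red; column 2 is white.
Long rows with product=TA6, color=white: min(732, 311, 781) = 311.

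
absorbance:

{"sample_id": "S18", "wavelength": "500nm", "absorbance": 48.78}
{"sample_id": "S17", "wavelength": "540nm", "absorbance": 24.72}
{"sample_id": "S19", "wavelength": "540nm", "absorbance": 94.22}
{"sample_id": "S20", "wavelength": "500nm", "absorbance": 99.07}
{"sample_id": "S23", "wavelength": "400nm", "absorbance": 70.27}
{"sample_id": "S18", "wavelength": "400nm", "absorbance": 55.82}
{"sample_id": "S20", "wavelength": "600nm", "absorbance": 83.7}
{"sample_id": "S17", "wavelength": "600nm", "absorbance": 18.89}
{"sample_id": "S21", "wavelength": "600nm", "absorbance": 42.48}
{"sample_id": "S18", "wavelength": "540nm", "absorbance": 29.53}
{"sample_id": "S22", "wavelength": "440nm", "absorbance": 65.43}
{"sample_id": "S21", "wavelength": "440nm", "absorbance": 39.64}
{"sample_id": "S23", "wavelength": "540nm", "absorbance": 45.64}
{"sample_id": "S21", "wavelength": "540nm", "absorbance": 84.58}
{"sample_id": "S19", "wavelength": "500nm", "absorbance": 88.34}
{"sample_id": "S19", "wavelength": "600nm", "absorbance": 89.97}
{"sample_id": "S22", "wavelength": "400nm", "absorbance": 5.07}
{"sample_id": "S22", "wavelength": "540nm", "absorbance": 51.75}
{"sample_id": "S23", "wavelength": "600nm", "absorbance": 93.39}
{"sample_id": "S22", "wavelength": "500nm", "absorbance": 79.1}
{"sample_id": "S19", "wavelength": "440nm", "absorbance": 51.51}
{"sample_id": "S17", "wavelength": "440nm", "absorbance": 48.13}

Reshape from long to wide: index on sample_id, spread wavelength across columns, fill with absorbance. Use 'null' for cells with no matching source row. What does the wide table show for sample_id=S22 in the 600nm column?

null

No long-format row has sample_id=S22 and wavelength=600nm, so the cell is null.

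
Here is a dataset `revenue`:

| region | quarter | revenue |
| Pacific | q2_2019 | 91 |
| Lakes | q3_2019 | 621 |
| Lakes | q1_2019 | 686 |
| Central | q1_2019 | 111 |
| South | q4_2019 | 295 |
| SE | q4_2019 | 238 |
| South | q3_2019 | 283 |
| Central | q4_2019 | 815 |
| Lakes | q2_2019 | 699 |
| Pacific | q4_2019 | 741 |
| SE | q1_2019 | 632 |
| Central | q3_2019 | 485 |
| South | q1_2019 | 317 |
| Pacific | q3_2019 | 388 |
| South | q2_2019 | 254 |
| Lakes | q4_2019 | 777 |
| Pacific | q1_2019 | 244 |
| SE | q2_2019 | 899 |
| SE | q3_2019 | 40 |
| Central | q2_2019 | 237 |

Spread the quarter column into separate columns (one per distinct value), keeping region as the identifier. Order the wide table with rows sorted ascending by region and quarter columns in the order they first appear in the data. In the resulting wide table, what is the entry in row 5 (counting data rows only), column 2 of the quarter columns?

283

With rows sorted ascending by region, row 5 is region=South. quarter columns in first-appearance order: q2_2019, q3_2019, q1_2019, q4_2019; column 2 is q3_2019.
Long rows with region=South, quarter=q3_2019: revenue = 283.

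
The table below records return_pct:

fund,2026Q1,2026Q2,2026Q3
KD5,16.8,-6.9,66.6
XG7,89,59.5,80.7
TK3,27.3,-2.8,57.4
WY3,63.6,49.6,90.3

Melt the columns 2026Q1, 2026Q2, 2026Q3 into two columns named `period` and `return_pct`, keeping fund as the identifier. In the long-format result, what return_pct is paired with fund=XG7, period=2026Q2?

59.5

Unpivoting turns each (fund, wide-column) pair into one long row.
The wide cell at row XG7, column 2026Q2 holds 59.5, so the long row (XG7, 2026Q2) has return_pct=59.5.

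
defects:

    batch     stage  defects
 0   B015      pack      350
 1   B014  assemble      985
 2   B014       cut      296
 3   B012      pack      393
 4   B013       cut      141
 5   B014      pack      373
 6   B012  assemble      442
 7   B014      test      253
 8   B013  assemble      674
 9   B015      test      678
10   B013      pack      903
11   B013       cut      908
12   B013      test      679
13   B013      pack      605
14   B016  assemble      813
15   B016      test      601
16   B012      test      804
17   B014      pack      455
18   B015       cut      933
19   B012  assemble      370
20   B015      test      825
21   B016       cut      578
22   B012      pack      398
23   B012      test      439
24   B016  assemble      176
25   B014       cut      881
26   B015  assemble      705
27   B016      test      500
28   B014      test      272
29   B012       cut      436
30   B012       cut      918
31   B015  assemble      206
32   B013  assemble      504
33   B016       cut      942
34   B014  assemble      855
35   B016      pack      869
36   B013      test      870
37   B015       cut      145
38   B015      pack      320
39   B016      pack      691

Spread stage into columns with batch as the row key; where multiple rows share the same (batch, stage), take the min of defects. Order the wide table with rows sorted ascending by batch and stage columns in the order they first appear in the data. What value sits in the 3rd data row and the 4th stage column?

With rows sorted ascending by batch, row 3 is batch=B014. stage columns in first-appearance order: pack, assemble, cut, test; column 4 is test.
Long rows with batch=B014, stage=test: min(253, 272) = 253.

253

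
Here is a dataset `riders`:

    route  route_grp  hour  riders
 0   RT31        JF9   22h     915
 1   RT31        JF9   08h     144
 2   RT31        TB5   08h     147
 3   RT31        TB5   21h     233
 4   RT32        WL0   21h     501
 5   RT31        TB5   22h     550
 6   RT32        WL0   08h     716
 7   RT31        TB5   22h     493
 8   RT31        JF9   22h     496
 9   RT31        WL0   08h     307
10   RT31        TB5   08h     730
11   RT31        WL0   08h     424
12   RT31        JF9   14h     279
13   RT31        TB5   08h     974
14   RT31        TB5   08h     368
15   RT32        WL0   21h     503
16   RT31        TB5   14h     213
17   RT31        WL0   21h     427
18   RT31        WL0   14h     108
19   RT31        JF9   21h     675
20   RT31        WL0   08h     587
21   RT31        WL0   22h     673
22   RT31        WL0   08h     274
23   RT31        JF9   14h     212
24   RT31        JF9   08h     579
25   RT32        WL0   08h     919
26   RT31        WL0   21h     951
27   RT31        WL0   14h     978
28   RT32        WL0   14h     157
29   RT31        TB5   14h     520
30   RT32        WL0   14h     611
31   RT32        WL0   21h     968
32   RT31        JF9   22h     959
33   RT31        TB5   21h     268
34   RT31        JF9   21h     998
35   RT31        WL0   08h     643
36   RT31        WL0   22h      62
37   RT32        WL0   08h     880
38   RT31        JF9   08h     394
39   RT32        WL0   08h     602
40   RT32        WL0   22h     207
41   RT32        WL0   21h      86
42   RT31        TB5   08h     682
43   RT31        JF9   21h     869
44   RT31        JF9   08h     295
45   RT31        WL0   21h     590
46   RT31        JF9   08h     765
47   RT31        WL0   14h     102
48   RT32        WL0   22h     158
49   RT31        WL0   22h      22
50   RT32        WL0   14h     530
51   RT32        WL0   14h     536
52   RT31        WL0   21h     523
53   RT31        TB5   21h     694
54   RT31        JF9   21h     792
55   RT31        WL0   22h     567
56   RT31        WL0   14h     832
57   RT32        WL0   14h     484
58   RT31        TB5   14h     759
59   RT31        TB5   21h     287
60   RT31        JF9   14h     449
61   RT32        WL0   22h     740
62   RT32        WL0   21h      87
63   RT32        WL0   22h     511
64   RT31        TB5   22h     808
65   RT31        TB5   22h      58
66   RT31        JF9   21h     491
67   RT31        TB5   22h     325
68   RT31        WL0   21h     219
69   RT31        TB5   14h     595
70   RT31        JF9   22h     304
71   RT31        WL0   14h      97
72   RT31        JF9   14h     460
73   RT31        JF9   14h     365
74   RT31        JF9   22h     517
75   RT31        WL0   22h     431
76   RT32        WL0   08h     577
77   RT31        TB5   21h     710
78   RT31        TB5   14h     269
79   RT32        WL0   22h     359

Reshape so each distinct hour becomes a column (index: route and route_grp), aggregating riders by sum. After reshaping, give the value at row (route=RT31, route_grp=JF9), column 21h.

3825

Rows with route=RT31, route_grp=JF9 and hour=21h: riders values are 675, 998, 869, 792, 491.
675 + 998 + 869 + 792 + 491 = 3825.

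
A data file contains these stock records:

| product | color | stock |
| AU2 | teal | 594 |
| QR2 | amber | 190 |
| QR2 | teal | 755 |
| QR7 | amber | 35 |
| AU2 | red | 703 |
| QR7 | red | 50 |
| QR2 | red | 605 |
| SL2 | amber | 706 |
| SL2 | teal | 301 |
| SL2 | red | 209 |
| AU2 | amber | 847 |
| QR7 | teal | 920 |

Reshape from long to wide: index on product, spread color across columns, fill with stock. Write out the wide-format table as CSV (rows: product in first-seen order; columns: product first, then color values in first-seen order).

product,teal,amber,red
AU2,594,847,703
QR2,755,190,605
QR7,920,35,50
SL2,301,706,209

Columns: product plus the 3 distinct color values (teal, amber, red).
For example, row AU2 column teal takes stock=594 from the long row (AU2, teal).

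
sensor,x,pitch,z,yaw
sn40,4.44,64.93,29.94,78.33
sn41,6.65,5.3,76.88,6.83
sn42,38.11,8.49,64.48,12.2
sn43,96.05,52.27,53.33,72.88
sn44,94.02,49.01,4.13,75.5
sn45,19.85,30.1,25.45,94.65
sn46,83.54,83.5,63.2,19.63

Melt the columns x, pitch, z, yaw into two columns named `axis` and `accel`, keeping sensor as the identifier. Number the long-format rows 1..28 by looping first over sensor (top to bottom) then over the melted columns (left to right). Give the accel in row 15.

28 rows total (7 × 4). Row 15: index ⌊(15-1)/4⌋ = 3 into sensor → sn43; (15-1) mod 4 = 2 into the melted columns → z.
So row 15 is (sn43, z, 53.33); accel = 53.33.

53.33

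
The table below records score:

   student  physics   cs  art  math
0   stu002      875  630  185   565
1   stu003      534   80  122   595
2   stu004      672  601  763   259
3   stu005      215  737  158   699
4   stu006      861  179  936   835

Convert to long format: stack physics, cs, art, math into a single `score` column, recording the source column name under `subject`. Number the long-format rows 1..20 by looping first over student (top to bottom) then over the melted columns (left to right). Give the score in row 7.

122

20 rows total (5 × 4). Row 7: index ⌊(7-1)/4⌋ = 1 into student → stu003; (7-1) mod 4 = 2 into the melted columns → art.
So row 7 is (stu003, art, 122); score = 122.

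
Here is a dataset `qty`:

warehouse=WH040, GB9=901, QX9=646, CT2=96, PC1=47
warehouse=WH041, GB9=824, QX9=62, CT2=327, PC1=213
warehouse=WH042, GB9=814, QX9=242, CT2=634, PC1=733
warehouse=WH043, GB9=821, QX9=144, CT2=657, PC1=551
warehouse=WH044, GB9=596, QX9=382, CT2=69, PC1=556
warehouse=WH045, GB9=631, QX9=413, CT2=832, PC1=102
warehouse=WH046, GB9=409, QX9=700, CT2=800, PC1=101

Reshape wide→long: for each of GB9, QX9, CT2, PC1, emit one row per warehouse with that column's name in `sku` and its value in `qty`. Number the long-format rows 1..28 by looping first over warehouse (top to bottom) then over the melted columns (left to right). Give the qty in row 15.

657

28 rows total (7 × 4). Row 15: index ⌊(15-1)/4⌋ = 3 into warehouse → WH043; (15-1) mod 4 = 2 into the melted columns → CT2.
So row 15 is (WH043, CT2, 657); qty = 657.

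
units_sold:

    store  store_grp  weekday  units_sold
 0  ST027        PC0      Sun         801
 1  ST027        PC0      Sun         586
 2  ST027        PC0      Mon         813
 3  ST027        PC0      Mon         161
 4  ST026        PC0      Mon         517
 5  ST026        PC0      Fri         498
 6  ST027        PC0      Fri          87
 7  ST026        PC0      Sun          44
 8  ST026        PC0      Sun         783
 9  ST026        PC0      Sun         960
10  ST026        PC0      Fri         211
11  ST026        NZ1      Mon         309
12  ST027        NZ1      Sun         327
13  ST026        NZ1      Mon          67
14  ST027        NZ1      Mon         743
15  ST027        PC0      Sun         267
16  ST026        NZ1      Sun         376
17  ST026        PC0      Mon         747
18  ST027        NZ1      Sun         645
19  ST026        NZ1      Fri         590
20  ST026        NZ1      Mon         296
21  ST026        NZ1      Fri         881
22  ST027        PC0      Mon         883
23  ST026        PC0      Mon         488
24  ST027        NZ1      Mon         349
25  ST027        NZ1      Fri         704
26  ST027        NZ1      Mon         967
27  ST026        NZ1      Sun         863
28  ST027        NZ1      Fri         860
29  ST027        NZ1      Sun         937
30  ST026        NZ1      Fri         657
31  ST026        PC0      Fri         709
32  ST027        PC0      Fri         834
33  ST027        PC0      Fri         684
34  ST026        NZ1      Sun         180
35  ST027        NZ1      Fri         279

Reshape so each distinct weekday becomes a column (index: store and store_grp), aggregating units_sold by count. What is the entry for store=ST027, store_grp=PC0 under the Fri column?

Rows with store=ST027, store_grp=PC0 and weekday=Fri: units_sold values are 87, 834, 684.
3 rows match — count = 3.

3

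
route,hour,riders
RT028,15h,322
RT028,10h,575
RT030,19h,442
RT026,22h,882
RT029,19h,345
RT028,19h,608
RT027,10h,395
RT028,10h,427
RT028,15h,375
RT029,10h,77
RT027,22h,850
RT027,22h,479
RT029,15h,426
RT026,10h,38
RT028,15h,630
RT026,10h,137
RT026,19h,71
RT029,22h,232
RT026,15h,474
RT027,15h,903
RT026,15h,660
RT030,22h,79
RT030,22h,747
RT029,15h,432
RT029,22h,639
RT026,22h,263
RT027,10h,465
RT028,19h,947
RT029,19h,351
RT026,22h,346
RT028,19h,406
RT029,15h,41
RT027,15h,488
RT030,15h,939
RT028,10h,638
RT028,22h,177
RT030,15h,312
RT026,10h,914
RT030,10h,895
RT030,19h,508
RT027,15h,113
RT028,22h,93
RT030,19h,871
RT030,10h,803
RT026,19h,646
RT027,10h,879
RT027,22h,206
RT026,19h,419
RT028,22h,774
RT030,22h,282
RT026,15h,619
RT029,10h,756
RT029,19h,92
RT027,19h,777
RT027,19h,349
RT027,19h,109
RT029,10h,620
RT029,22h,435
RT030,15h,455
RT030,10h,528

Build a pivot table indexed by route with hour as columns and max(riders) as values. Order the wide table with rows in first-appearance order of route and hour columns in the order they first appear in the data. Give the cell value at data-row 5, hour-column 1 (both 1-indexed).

903

With rows in first-appearance order of route, row 5 is route=RT027. hour columns in first-appearance order: 15h, 10h, 19h, 22h; column 1 is 15h.
Long rows with route=RT027, hour=15h: max(903, 488, 113) = 903.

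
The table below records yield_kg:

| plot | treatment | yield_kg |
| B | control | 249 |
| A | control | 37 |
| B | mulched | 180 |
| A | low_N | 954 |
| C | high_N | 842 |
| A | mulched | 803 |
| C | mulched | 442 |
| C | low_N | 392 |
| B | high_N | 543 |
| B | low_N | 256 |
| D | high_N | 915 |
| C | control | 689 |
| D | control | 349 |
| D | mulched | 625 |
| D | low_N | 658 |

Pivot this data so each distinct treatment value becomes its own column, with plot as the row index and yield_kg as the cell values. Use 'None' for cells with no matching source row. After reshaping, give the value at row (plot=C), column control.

689

The long row with plot=C, treatment=control has yield_kg=689.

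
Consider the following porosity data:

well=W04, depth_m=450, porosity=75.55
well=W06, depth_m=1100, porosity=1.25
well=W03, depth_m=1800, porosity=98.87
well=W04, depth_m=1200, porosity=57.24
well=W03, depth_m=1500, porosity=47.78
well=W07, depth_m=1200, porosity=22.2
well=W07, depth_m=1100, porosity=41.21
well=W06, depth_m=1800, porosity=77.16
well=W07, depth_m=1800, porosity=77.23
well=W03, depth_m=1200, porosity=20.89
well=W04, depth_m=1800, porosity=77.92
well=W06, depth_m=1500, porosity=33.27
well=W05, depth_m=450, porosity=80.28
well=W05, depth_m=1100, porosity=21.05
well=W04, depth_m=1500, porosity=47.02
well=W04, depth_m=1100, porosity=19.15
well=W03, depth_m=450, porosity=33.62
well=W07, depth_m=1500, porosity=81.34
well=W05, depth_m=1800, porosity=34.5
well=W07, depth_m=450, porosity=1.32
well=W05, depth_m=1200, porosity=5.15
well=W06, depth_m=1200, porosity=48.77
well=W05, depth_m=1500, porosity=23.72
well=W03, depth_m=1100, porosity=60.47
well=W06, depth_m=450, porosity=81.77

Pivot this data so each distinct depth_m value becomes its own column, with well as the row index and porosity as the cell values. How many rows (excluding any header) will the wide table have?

5

5 distinct well values → 5 rows.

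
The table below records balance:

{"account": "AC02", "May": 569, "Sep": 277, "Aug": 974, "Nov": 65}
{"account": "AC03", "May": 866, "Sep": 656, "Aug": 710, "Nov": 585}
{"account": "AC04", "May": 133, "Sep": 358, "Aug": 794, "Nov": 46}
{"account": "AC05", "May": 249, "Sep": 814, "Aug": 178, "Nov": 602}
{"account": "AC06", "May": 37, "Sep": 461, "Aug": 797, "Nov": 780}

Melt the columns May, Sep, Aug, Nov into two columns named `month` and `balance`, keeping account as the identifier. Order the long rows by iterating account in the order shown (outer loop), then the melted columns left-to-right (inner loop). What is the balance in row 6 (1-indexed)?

20 rows total (5 × 4). Row 6: index ⌊(6-1)/4⌋ = 1 into account → AC03; (6-1) mod 4 = 1 into the melted columns → Sep.
So row 6 is (AC03, Sep, 656); balance = 656.

656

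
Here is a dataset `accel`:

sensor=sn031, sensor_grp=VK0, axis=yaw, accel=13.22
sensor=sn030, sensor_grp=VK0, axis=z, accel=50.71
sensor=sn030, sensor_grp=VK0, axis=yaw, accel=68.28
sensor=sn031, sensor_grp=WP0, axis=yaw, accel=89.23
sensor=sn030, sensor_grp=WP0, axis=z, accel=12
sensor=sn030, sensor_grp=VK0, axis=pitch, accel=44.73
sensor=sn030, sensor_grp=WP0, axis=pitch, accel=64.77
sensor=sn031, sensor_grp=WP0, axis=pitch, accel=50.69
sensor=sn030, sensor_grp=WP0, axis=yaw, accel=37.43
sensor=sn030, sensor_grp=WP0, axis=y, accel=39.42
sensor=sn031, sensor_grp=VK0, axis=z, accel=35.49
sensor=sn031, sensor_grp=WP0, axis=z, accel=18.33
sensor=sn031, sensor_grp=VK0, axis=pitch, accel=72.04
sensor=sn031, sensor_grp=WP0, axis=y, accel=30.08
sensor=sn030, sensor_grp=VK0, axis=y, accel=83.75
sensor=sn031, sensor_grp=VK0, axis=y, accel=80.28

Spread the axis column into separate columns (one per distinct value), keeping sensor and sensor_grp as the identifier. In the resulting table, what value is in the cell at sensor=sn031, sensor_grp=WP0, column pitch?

50.69

Wide layout: rows indexed by sensor and sensor_grp, columns are the 4 distinct axis values (yaw, z, pitch, y).
Cell (sensor=sn031, sensor_grp=WP0, axis=pitch) draws from the long row where sensor=sn031, sensor_grp=WP0 and axis=pitch, which has accel=50.69.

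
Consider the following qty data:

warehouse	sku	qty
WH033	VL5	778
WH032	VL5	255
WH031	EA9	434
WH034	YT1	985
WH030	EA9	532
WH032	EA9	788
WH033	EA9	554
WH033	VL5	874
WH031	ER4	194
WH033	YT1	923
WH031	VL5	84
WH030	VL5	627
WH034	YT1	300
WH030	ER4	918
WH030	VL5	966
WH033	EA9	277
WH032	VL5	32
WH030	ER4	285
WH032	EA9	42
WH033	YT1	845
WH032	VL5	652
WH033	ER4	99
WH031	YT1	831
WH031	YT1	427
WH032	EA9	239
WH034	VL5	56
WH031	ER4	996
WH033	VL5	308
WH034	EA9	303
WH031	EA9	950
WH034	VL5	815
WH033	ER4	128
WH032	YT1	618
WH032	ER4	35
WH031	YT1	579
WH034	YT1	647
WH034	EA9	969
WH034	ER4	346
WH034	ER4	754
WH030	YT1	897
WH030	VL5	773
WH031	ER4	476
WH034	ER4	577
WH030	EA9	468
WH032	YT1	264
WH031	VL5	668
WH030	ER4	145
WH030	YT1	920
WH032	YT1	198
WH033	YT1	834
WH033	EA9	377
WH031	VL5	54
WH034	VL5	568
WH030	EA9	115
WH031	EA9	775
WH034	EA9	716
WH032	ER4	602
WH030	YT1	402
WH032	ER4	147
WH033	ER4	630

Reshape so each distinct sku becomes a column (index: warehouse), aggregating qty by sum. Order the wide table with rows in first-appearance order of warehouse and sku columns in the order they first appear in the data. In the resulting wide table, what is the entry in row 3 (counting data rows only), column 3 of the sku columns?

1837

With rows in first-appearance order of warehouse, row 3 is warehouse=WH031. sku columns in first-appearance order: VL5, EA9, YT1, ER4; column 3 is YT1.
Long rows with warehouse=WH031, sku=YT1: 831 + 427 + 579 = 1837.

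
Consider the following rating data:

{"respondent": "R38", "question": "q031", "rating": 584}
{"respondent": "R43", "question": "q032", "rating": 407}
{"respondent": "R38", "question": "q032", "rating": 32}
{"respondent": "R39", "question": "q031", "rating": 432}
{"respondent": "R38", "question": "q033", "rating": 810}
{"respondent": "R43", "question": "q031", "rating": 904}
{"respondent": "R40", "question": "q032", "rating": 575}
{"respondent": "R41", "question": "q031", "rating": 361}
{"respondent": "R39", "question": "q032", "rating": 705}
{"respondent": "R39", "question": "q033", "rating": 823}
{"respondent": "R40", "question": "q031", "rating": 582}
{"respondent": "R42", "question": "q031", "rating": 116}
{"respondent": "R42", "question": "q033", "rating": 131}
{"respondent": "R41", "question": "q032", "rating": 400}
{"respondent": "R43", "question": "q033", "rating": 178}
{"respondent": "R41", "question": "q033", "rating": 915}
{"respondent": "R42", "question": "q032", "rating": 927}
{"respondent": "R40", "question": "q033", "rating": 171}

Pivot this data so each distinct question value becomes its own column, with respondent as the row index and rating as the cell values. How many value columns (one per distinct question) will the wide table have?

3 distinct question values: q031, q032, q033.

3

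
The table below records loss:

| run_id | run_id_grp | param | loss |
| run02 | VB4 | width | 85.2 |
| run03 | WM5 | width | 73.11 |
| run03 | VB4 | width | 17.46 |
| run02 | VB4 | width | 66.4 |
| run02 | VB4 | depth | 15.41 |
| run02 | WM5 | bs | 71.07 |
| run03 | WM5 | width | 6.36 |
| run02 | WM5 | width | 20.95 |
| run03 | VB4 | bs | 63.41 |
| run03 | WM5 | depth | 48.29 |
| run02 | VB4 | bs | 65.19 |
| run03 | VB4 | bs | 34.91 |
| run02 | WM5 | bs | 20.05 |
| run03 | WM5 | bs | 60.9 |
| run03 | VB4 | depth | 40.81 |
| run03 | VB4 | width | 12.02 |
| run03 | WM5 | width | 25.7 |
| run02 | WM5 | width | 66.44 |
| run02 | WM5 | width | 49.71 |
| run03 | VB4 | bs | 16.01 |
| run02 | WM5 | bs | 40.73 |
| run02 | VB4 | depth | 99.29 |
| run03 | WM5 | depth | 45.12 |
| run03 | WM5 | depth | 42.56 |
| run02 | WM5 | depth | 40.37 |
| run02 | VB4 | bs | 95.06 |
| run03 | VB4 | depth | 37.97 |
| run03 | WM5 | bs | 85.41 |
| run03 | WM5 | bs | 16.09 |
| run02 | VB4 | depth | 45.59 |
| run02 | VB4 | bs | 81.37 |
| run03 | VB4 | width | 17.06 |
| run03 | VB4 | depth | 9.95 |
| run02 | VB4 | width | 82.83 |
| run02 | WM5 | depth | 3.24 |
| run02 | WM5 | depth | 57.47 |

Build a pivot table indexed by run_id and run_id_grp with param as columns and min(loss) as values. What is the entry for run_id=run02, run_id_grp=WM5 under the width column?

Rows with run_id=run02, run_id_grp=WM5 and param=width: loss values are 20.95, 66.44, 49.71.
min(20.95, 66.44, 49.71) = 20.95.

20.95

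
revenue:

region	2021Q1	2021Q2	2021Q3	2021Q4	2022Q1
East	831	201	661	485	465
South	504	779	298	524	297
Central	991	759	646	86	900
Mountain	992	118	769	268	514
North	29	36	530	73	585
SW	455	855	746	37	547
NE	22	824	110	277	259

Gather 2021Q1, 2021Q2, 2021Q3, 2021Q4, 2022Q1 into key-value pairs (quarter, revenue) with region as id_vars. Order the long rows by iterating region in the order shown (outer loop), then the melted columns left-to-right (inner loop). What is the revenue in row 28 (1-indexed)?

35 rows total (7 × 5). Row 28: index ⌊(28-1)/5⌋ = 5 into region → SW; (28-1) mod 5 = 2 into the melted columns → 2021Q3.
So row 28 is (SW, 2021Q3, 746); revenue = 746.

746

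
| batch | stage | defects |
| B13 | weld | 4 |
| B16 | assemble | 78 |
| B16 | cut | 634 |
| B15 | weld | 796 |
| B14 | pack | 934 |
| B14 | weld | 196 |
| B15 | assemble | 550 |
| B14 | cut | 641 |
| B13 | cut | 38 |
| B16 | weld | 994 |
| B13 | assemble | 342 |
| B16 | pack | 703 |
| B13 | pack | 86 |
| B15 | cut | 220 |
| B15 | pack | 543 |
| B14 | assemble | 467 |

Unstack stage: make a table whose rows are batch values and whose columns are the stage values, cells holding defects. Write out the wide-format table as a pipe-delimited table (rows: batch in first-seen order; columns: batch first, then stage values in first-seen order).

Columns: batch plus the 4 distinct stage values (weld, assemble, cut, pack).
For example, row B13 column weld takes defects=4 from the long row (B13, weld).

| batch | weld | assemble | cut | pack |
| B13 | 4 | 342 | 38 | 86 |
| B16 | 994 | 78 | 634 | 703 |
| B15 | 796 | 550 | 220 | 543 |
| B14 | 196 | 467 | 641 | 934 |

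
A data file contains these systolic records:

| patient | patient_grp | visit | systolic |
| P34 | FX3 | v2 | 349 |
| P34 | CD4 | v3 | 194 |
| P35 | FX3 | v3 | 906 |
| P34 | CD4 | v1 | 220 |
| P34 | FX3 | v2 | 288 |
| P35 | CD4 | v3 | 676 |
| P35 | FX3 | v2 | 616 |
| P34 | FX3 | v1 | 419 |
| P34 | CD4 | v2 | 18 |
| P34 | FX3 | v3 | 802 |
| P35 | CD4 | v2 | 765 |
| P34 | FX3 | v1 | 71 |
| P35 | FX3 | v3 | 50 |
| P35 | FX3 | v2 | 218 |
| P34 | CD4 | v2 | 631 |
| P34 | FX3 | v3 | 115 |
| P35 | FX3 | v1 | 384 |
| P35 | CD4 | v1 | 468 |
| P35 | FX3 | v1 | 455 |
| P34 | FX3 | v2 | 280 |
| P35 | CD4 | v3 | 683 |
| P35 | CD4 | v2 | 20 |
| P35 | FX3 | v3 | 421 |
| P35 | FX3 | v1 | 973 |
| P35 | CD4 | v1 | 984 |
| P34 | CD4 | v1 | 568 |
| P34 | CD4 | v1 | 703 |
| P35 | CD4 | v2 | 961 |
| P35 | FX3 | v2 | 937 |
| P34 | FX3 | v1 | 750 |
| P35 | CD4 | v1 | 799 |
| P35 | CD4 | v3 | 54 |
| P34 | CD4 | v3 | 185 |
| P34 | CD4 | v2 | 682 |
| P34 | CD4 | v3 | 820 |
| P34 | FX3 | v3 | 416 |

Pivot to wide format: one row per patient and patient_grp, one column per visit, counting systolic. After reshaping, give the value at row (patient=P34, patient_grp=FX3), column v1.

3

Rows with patient=P34, patient_grp=FX3 and visit=v1: systolic values are 419, 71, 750.
3 rows match — count = 3.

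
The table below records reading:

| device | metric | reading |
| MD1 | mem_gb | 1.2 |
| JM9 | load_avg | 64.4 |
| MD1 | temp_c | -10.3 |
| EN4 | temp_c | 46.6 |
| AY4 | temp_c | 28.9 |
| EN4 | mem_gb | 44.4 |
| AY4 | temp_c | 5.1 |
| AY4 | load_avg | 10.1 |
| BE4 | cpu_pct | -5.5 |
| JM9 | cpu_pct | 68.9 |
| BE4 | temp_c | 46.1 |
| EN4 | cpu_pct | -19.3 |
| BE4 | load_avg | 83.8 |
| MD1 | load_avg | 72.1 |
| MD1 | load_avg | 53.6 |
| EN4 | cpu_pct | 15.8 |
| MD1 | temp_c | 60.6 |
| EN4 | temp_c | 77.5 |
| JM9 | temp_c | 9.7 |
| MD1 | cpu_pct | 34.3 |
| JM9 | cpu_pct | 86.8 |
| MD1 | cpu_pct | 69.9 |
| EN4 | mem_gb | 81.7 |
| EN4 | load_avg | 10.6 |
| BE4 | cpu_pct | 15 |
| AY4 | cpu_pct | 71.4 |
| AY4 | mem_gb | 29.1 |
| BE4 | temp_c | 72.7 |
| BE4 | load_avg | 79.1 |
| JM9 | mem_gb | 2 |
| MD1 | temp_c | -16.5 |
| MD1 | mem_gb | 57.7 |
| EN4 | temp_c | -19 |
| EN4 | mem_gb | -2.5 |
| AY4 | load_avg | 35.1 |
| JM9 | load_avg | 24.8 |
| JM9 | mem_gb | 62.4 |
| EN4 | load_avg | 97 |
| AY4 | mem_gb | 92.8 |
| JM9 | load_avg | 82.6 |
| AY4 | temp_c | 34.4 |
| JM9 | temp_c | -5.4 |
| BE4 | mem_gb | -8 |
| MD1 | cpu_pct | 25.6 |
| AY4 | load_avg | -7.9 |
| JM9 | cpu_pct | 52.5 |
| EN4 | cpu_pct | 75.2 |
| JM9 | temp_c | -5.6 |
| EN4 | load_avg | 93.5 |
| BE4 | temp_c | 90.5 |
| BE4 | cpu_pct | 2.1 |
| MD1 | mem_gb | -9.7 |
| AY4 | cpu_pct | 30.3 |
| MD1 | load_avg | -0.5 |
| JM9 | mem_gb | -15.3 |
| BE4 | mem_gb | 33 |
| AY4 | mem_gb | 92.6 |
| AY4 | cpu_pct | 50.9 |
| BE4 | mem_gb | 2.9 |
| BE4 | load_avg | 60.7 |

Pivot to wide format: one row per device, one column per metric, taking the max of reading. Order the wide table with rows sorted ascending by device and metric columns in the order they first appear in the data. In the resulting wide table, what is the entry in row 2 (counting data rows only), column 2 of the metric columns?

With rows sorted ascending by device, row 2 is device=BE4. metric columns in first-appearance order: mem_gb, load_avg, temp_c, cpu_pct; column 2 is load_avg.
Long rows with device=BE4, metric=load_avg: max(83.8, 79.1, 60.7) = 83.8.

83.8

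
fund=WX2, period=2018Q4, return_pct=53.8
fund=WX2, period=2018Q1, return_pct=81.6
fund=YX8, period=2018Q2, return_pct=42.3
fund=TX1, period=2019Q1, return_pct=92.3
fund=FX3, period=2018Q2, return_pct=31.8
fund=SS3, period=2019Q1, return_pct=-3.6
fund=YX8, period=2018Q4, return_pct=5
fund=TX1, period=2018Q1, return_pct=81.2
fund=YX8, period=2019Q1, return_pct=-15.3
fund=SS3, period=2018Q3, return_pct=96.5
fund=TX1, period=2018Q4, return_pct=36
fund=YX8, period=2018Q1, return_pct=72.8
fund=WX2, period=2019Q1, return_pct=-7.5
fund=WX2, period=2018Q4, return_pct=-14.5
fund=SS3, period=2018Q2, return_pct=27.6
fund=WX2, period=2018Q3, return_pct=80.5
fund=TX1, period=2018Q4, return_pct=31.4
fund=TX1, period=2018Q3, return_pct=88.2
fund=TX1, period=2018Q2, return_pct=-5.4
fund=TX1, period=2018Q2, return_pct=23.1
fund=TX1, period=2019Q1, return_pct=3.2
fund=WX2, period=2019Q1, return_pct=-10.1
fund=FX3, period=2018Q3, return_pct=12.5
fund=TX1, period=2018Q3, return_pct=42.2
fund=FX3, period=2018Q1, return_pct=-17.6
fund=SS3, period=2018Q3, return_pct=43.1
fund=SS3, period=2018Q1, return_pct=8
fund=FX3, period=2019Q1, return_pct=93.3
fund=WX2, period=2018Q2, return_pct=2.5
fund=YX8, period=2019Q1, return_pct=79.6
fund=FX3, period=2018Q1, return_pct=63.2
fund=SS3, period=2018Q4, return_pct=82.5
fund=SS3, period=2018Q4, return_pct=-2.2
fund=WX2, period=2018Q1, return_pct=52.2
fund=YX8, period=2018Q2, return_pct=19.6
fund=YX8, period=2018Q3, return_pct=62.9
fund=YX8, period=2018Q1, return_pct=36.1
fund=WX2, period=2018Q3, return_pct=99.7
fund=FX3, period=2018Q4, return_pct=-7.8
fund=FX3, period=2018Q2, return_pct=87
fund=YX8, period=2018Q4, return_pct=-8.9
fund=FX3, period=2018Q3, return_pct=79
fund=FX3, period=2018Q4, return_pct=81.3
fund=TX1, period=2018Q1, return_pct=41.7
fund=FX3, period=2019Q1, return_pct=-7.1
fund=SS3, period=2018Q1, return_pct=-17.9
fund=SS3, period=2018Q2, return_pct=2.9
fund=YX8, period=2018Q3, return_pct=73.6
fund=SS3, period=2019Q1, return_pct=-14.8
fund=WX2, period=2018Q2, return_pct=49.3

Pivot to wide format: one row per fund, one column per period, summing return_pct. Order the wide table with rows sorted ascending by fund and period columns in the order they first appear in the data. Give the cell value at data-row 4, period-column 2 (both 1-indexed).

With rows sorted ascending by fund, row 4 is fund=WX2. period columns in first-appearance order: 2018Q4, 2018Q1, 2018Q2, 2019Q1, 2018Q3; column 2 is 2018Q1.
Long rows with fund=WX2, period=2018Q1: 81.6 + 52.2 = 133.8.

133.8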